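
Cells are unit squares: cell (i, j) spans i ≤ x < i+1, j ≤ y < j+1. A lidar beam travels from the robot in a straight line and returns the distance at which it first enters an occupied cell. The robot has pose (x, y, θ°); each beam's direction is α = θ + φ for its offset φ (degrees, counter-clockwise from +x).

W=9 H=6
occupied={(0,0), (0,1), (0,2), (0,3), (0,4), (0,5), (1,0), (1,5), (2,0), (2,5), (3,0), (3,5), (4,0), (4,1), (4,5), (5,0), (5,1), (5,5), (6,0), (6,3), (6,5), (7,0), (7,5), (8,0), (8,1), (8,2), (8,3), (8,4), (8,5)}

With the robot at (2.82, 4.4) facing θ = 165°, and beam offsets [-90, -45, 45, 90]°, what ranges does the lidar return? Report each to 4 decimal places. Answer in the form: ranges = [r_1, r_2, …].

beam 1: φ=-90°, α=75°
  d=(0.2588,0.9659)  start (2,4)  tX=0.6955 tY=0.6212  stride 1/|dx|=3.8637 1/|dy|=1.0353
    cross y-line → (2,5), t=0.6212 (wall)
  → r_1 = 0.6212
beam 2: φ=-45°, α=120°
  d=(-0.5000,0.8660)  start (2,4)  tX=1.6400 tY=0.6928  stride 1/|dx|=2.0000 1/|dy|=1.1547
    cross y-line → (2,5), t=0.6928 (wall)
  → r_2 = 0.6928
beam 3: φ=45°, α=210°
  d=(-0.8660,-0.5000)  start (2,4)  tX=0.9469 tY=0.8000  stride 1/|dx|=1.1547 1/|dy|=2.0000
    cross y-line → (2,3), t=0.8000
    cross x-line → (1,3), t=0.9469
    cross x-line → (0,3), t=2.1016 (wall)
  → r_3 = 2.1016
beam 4: φ=90°, α=255°
  d=(-0.2588,-0.9659)  start (2,4)  tX=3.1682 tY=0.4141  stride 1/|dx|=3.8637 1/|dy|=1.0353
    cross y-line → (2,3), t=0.4141
    cross y-line → (2,2), t=1.4494
    cross y-line → (2,1), t=2.4847
    cross x-line → (1,1), t=3.1682
    cross y-line → (1,0), t=3.5199 (wall)
  → r_4 = 3.5199

ranges = [0.6212, 0.6928, 2.1016, 3.5199]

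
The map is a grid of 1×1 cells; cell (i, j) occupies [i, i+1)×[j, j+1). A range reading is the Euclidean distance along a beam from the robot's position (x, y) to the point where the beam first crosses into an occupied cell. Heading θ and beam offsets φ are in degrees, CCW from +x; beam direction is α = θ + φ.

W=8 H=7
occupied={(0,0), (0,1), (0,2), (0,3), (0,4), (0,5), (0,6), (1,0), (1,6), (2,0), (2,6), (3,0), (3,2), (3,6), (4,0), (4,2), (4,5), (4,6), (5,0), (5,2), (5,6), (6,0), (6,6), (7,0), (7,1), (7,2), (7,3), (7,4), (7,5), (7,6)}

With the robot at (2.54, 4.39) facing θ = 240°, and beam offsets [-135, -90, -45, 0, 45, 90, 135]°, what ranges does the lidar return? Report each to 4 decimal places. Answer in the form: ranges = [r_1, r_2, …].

ranges = [1.6668, 1.7782, 1.5943, 3.0800, 1.7773, 2.7800, 2.3569]

beam 1: φ=-135°, α=105°
  d=(-0.2588,0.9659)  start (2,4)  tX=2.0864 tY=0.6315  stride 1/|dx|=3.8637 1/|dy|=1.0353
    cross y-line → (2,5), t=0.6315
    cross y-line → (2,6), t=1.6668 (wall)
  → r_1 = 1.6668
beam 2: φ=-90°, α=150°
  d=(-0.8660,0.5000)  start (2,4)  tX=0.6235 tY=1.2200  stride 1/|dx|=1.1547 1/|dy|=2.0000
    cross x-line → (1,4), t=0.6235
    cross y-line → (1,5), t=1.2200
    cross x-line → (0,5), t=1.7782 (wall)
  → r_2 = 1.7782
beam 3: φ=-45°, α=195°
  d=(-0.9659,-0.2588)  start (2,4)  tX=0.5590 tY=1.5068  stride 1/|dx|=1.0353 1/|dy|=3.8637
    cross x-line → (1,4), t=0.5590
    cross y-line → (1,3), t=1.5068
    cross x-line → (0,3), t=1.5943 (wall)
  → r_3 = 1.5943
beam 4: φ=0°, α=240°
  d=(-0.5000,-0.8660)  start (2,4)  tX=1.0800 tY=0.4503  stride 1/|dx|=2.0000 1/|dy|=1.1547
    cross y-line → (2,3), t=0.4503
    cross x-line → (1,3), t=1.0800
    cross y-line → (1,2), t=1.6050
    cross y-line → (1,1), t=2.7597
    cross x-line → (0,1), t=3.0800 (wall)
  → r_4 = 3.0800
beam 5: φ=45°, α=285°
  d=(0.2588,-0.9659)  start (2,4)  tX=1.7773 tY=0.4038  stride 1/|dx|=3.8637 1/|dy|=1.0353
    cross y-line → (2,3), t=0.4038
    cross y-line → (2,2), t=1.4390
    cross x-line → (3,2), t=1.7773 (wall)
  → r_5 = 1.7773
beam 6: φ=90°, α=330°
  d=(0.8660,-0.5000)  start (2,4)  tX=0.5312 tY=0.7800  stride 1/|dx|=1.1547 1/|dy|=2.0000
    cross x-line → (3,4), t=0.5312
    cross y-line → (3,3), t=0.7800
    cross x-line → (4,3), t=1.6859
    cross y-line → (4,2), t=2.7800 (wall)
  → r_6 = 2.7800
beam 7: φ=135°, α=15°
  d=(0.9659,0.2588)  start (2,4)  tX=0.4762 tY=2.3569  stride 1/|dx|=1.0353 1/|dy|=3.8637
    cross x-line → (3,4), t=0.4762
    cross x-line → (4,4), t=1.5115
    cross y-line → (4,5), t=2.3569 (wall)
  → r_7 = 2.3569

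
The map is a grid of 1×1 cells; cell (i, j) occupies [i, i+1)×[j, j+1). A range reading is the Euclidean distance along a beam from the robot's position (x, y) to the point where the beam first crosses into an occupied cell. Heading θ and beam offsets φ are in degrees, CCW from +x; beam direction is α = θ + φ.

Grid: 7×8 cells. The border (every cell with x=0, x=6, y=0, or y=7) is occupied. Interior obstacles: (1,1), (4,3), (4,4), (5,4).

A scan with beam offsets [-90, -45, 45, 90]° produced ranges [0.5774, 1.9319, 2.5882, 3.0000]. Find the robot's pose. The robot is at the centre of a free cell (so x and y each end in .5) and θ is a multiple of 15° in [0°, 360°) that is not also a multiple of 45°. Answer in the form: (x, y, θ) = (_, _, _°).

(x, y, θ) = (1.5, 5.5, 300°)

Candidates: 26 free-cell centres × 16 headings = 416 poses. Raycast each; keep the one whose scan matches to 4 dp.
  (5.5, 2.5, 285°): beam 1 = 3.6235 ≠ 0.5774 ✗
  (1.5, 3.5, 210°): beam 1 = 1.0000 ≠ 0.5774 ✗
  (1.5, 4.5, 345°): beam 1 = 1.9319 ≠ 0.5774 ✗
  (5.5, 6.5, 240°): beam 1 = 1.0000 ≠ 0.5774 ✗
  (3.5, 6.5, 345°): beam 1 = 5.6940 ≠ 0.5774 ✗
  …
  (1.5, 5.5, 300°): r_1=0.5774, r_2=1.9319, r_3=2.5882, r_4=3.0000 — all match ✓
Unique over the lattice → pose = (1.5, 5.5, 300°).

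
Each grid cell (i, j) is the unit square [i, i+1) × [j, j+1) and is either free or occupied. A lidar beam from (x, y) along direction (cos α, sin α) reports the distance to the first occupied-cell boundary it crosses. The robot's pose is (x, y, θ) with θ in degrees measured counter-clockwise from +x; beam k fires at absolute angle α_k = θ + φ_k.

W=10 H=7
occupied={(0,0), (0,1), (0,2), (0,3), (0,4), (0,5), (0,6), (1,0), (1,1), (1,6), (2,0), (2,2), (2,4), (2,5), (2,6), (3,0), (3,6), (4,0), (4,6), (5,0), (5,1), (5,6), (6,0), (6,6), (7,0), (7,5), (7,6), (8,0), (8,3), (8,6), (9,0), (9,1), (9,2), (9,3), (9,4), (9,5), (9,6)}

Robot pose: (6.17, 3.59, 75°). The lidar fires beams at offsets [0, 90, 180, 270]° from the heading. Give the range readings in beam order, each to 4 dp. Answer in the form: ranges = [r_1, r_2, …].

beam 1: φ=0°, α=75°
  direction (0.2588, 0.9659); cell (6,3); t to first gridline: x 3.2069, y 0.4245 (then +3.8637 / +1.0353)
    (6,4) via y @ 0.4245
    (6,5) via y @ 1.4597
    (6,6) via y @ 2.4950  # hit
  → r_1 = 2.4950
beam 2: φ=90°, α=165°
  direction (-0.9659, 0.2588); cell (6,3); t to first gridline: x 0.1760, y 1.5841 (then +1.0353 / +3.8637)
    (5,3) via x @ 0.1760
    (4,3) via x @ 1.2113
    (4,4) via y @ 1.5841
    (3,4) via x @ 2.2465
    (2,4) via x @ 3.2818  # hit
  → r_2 = 3.2818
beam 3: φ=180°, α=255°
  direction (-0.2588, -0.9659); cell (6,3); t to first gridline: x 0.6568, y 0.6108 (then +3.8637 / +1.0353)
    (6,2) via y @ 0.6108
    (5,2) via x @ 0.6568
    (5,1) via y @ 1.6461  # hit
  → r_3 = 1.6461
beam 4: φ=270°, α=345°
  direction (0.9659, -0.2588); cell (6,3); t to first gridline: x 0.8593, y 2.2796 (then +1.0353 / +3.8637)
    (7,3) via x @ 0.8593
    (8,3) via x @ 1.8946  # hit
  → r_4 = 1.8946

ranges = [2.4950, 3.2818, 1.6461, 1.8946]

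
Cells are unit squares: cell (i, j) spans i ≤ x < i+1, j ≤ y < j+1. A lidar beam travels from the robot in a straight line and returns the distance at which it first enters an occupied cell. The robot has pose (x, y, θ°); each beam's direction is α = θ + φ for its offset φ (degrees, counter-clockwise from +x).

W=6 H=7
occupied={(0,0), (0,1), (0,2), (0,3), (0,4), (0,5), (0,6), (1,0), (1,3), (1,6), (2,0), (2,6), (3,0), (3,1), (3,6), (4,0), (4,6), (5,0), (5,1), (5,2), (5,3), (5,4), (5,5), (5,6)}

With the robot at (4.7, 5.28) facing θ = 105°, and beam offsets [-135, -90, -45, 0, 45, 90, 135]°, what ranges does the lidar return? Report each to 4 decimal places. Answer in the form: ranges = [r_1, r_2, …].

beam 1: φ=-135°, α=330°
  dir = (cos 330°, sin 330°) = (0.8660, -0.5000); from cell (4,5)
  next x-line at t=0.3464, next y-line at t=0.5600; Δt_x=1.1547, Δt_y=2.0000
    x: enter (5,5) at t=0.3464 ← occupied
  → r_1 = 0.3464
beam 2: φ=-90°, α=15°
  dir = (cos 15°, sin 15°) = (0.9659, 0.2588); from cell (4,5)
  next x-line at t=0.3106, next y-line at t=2.7819; Δt_x=1.0353, Δt_y=3.8637
    x: enter (5,5) at t=0.3106 ← occupied
  → r_2 = 0.3106
beam 3: φ=-45°, α=60°
  dir = (cos 60°, sin 60°) = (0.5000, 0.8660); from cell (4,5)
  next x-line at t=0.6000, next y-line at t=0.8314; Δt_x=2.0000, Δt_y=1.1547
    x: enter (5,5) at t=0.6000 ← occupied
  → r_3 = 0.6000
beam 4: φ=0°, α=105°
  dir = (cos 105°, sin 105°) = (-0.2588, 0.9659); from cell (4,5)
  next x-line at t=2.7046, next y-line at t=0.7454; Δt_x=3.8637, Δt_y=1.0353
    y: enter (4,6) at t=0.7454 ← occupied
  → r_4 = 0.7454
beam 5: φ=45°, α=150°
  dir = (cos 150°, sin 150°) = (-0.8660, 0.5000); from cell (4,5)
  next x-line at t=0.8083, next y-line at t=1.4400; Δt_x=1.1547, Δt_y=2.0000
    x: enter (3,5) at t=0.8083
    y: enter (3,6) at t=1.4400 ← occupied
  → r_5 = 1.4400
beam 6: φ=90°, α=195°
  dir = (cos 195°, sin 195°) = (-0.9659, -0.2588); from cell (4,5)
  next x-line at t=0.7247, next y-line at t=1.0818; Δt_x=1.0353, Δt_y=3.8637
    x: enter (3,5) at t=0.7247
    y: enter (3,4) at t=1.0818
    x: enter (2,4) at t=1.7600
    x: enter (1,4) at t=2.7952
    x: enter (0,4) at t=3.8305 ← occupied
  → r_6 = 3.8305
beam 7: φ=135°, α=240°
  dir = (cos 240°, sin 240°) = (-0.5000, -0.8660); from cell (4,5)
  next x-line at t=1.4000, next y-line at t=0.3233; Δt_x=2.0000, Δt_y=1.1547
    y: enter (4,4) at t=0.3233
    x: enter (3,4) at t=1.4000
    y: enter (3,3) at t=1.4780
    y: enter (3,2) at t=2.6327
    x: enter (2,2) at t=3.4000
    y: enter (2,1) at t=3.7874
    y: enter (2,0) at t=4.9421 ← occupied
  → r_7 = 4.9421

ranges = [0.3464, 0.3106, 0.6000, 0.7454, 1.4400, 3.8305, 4.9421]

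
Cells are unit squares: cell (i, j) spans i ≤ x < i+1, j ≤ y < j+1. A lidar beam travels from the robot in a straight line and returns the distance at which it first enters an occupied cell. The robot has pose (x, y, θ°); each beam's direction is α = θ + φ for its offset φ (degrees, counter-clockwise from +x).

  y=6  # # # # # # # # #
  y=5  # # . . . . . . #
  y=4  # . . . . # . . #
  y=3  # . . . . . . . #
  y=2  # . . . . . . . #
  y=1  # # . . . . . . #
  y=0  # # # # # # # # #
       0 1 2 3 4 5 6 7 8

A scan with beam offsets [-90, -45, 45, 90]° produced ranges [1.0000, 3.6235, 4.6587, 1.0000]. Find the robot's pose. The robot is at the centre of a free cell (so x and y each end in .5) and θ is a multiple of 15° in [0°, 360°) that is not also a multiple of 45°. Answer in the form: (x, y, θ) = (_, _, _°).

Enumerate (i+0.5, j+0.5, θ) over the 32 free cells and 16 admissible headings. For each, cast all 4 beams and compare to the given ranges.
  (2.5, 5.5, 60°): beam 1 = 2.8868 ≠ 1.0000 ✗
  (5.5, 2.5, 150°): beam 1 = 4.0415 ≠ 1.0000 ✗
  (7.5, 4.5, 210°): beam 1 = 1.7321 ≠ 1.0000 ✗
  (7.5, 5.5, 150°): beam 1 = 0.5774 ≠ 1.0000 ✗
  (3.5, 5.5, 30°): beam 1 = 5.1962 ≠ 1.0000 ✗
  …
  (4.5, 5.5, 240°): r_1=1.0000, r_2=3.6235, r_3=4.6587, r_4=1.0000 — all match ✓
Unique over the lattice → pose = (4.5, 5.5, 240°).

(x, y, θ) = (4.5, 5.5, 240°)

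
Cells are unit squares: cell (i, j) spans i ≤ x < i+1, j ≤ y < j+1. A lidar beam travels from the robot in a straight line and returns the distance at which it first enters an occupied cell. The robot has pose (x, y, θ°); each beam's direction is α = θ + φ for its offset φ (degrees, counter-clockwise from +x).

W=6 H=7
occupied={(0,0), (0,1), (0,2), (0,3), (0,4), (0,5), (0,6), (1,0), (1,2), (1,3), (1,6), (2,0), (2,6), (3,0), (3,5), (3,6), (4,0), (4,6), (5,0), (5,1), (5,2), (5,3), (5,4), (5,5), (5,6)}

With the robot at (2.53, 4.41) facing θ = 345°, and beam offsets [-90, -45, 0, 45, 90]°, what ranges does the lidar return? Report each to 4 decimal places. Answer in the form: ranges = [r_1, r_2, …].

ranges = [2.0478, 3.9375, 2.5571, 1.1800, 1.6461]

beam 1: φ=-90°, α=255°
  cosα=-0.2588 sinα=-0.9659 | (2,4) | tMaxX 2.0478 tMaxY 0.4245 | tΔX 3.8637 tΔY 1.0353
    t=0.4245 [y] (2,3)
    t=1.4597 [y] (2,2)
    t=2.0478 [x] (1,2) — stop
  → r_1 = 2.0478
beam 2: φ=-45°, α=300°
  cosα=0.5000 sinα=-0.8660 | (2,4) | tMaxX 0.9400 tMaxY 0.4734 | tΔX 2.0000 tΔY 1.1547
    t=0.4734 [y] (2,3)
    t=0.9400 [x] (3,3)
    t=1.6281 [y] (3,2)
    t=2.7828 [y] (3,1)
    t=2.9400 [x] (4,1)
    t=3.9375 [y] (4,0) — stop
  → r_2 = 3.9375
beam 3: φ=0°, α=345°
  cosα=0.9659 sinα=-0.2588 | (2,4) | tMaxX 0.4866 tMaxY 1.5841 | tΔX 1.0353 tΔY 3.8637
    t=0.4866 [x] (3,4)
    t=1.5219 [x] (4,4)
    t=1.5841 [y] (4,3)
    t=2.5571 [x] (5,3) — stop
  → r_3 = 2.5571
beam 4: φ=45°, α=30°
  cosα=0.8660 sinα=0.5000 | (2,4) | tMaxX 0.5427 tMaxY 1.1800 | tΔX 1.1547 tΔY 2.0000
    t=0.5427 [x] (3,4)
    t=1.1800 [y] (3,5) — stop
  → r_4 = 1.1800
beam 5: φ=90°, α=75°
  cosα=0.2588 sinα=0.9659 | (2,4) | tMaxX 1.8159 tMaxY 0.6108 | tΔX 3.8637 tΔY 1.0353
    t=0.6108 [y] (2,5)
    t=1.6461 [y] (2,6) — stop
  → r_5 = 1.6461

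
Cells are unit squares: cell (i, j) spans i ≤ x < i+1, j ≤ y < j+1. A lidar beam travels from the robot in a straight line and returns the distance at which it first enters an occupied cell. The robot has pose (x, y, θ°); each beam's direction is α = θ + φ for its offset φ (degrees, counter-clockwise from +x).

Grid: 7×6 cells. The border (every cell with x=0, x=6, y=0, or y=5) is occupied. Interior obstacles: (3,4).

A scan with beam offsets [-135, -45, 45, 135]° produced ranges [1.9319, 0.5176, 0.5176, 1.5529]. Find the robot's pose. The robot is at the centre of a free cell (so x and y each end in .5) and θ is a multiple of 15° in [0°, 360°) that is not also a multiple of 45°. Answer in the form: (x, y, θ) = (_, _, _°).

(x, y, θ) = (5.5, 4.5, 60°)

The pose lattice has 19·16 = 304 candidates. Test each by forward raycasting.
  (1.5, 3.5, 255°): beam 1 = 1.0000 ≠ 1.9319 ✗
  (4.5, 1.5, 30°): beam 1 = 0.5176 ≠ 1.9319 ✗
  (4.5, 4.5, 150°): beam 1 = 1.5529 ≠ 1.9319 ✗
  (1.5, 4.5, 105°): beam 1 = 5.1962 ≠ 1.9319 ✗
  (5.5, 1.5, 195°): beam 1 = 1.0000 ≠ 1.9319 ✗
  …
  (5.5, 4.5, 60°): r_1=1.9319, r_2=0.5176, r_3=0.5176, r_4=1.5529 — all match ✓
No second candidate reproduces the full scan.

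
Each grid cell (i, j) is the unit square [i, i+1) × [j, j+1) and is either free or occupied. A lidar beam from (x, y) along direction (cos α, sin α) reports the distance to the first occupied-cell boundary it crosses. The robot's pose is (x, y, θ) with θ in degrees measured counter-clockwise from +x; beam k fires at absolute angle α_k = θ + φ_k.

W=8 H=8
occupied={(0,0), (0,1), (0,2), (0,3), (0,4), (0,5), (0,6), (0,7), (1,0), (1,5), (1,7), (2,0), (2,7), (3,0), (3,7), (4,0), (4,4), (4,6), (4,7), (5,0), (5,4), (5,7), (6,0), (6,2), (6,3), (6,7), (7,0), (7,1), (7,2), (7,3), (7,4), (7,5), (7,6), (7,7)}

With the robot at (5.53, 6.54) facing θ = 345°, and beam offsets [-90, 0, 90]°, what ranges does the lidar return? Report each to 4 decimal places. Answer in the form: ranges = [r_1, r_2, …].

beam 1: φ=-90°, α=255°
  d=(-0.2588,-0.9659)  start (5,6)  tX=2.0478 tY=0.5590  stride 1/|dx|=3.8637 1/|dy|=1.0353
    cross y-line → (5,5), t=0.5590
    cross y-line → (5,4), t=1.5943 (wall)
  → r_1 = 1.5943
beam 2: φ=0°, α=345°
  d=(0.9659,-0.2588)  start (5,6)  tX=0.4866 tY=2.0864  stride 1/|dx|=1.0353 1/|dy|=3.8637
    cross x-line → (6,6), t=0.4866
    cross x-line → (7,6), t=1.5219 (wall)
  → r_2 = 1.5219
beam 3: φ=90°, α=75°
  d=(0.2588,0.9659)  start (5,6)  tX=1.8159 tY=0.4762  stride 1/|dx|=3.8637 1/|dy|=1.0353
    cross y-line → (5,7), t=0.4762 (wall)
  → r_3 = 0.4762

ranges = [1.5943, 1.5219, 0.4762]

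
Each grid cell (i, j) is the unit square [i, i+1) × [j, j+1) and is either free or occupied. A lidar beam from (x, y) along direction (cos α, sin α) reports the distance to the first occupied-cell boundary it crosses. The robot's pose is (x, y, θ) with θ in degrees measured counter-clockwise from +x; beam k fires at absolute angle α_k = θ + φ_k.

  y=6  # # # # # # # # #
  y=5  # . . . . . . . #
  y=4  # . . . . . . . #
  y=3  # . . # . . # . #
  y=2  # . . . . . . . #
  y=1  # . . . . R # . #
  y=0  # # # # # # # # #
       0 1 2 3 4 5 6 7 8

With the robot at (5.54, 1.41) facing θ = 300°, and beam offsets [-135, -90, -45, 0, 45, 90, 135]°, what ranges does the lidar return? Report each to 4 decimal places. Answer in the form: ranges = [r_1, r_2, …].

beam 1: φ=-135°, α=165°
  cosα=-0.9659 sinα=0.2588 | (5,1) | tMaxX 0.5590 tMaxY 2.2796 | tΔX 1.0353 tΔY 3.8637
    t=0.5590 [x] (4,1)
    t=1.5943 [x] (3,1)
    t=2.2796 [y] (3,2)
    t=2.6296 [x] (2,2)
    t=3.6649 [x] (1,2)
    t=4.7002 [x] (0,2) — stop
  → r_1 = 4.7002
beam 2: φ=-90°, α=210°
  cosα=-0.8660 sinα=-0.5000 | (5,1) | tMaxX 0.6235 tMaxY 0.8200 | tΔX 1.1547 tΔY 2.0000
    t=0.6235 [x] (4,1)
    t=0.8200 [y] (4,0) — stop
  → r_2 = 0.8200
beam 3: φ=-45°, α=255°
  cosα=-0.2588 sinα=-0.9659 | (5,1) | tMaxX 2.0864 tMaxY 0.4245 | tΔX 3.8637 tΔY 1.0353
    t=0.4245 [y] (5,0) — stop
  → r_3 = 0.4245
beam 4: φ=0°, α=300°
  cosα=0.5000 sinα=-0.8660 | (5,1) | tMaxX 0.9200 tMaxY 0.4734 | tΔX 2.0000 tΔY 1.1547
    t=0.4734 [y] (5,0) — stop
  → r_4 = 0.4734
beam 5: φ=45°, α=345°
  cosα=0.9659 sinα=-0.2588 | (5,1) | tMaxX 0.4762 tMaxY 1.5841 | tΔX 1.0353 tΔY 3.8637
    t=0.4762 [x] (6,1) — stop
  → r_5 = 0.4762
beam 6: φ=90°, α=30°
  cosα=0.8660 sinα=0.5000 | (5,1) | tMaxX 0.5312 tMaxY 1.1800 | tΔX 1.1547 tΔY 2.0000
    t=0.5312 [x] (6,1) — stop
  → r_6 = 0.5312
beam 7: φ=135°, α=75°
  cosα=0.2588 sinα=0.9659 | (5,1) | tMaxX 1.7773 tMaxY 0.6108 | tΔX 3.8637 tΔY 1.0353
    t=0.6108 [y] (5,2)
    t=1.6461 [y] (5,3)
    t=1.7773 [x] (6,3) — stop
  → r_7 = 1.7773

ranges = [4.7002, 0.8200, 0.4245, 0.4734, 0.4762, 0.5312, 1.7773]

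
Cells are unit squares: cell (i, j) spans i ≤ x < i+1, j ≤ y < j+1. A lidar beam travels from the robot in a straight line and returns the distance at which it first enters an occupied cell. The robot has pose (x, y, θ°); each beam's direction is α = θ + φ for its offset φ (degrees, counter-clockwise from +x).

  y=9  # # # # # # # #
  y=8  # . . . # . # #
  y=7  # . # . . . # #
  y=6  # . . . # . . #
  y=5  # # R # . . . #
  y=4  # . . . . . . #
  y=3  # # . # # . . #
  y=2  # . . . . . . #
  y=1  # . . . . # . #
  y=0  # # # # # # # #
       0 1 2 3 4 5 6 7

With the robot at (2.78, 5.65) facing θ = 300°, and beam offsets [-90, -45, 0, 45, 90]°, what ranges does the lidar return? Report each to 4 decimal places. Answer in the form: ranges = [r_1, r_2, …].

beam 1: φ=-90°, α=210°
  dir = (cos 210°, sin 210°) = (-0.8660, -0.5000); from cell (2,5)
  next x-line at t=0.9007, next y-line at t=1.3000; Δt_x=1.1547, Δt_y=2.0000
    x: enter (1,5) at t=0.9007 ← occupied
  → r_1 = 0.9007
beam 2: φ=-45°, α=255°
  dir = (cos 255°, sin 255°) = (-0.2588, -0.9659); from cell (2,5)
  next x-line at t=3.0137, next y-line at t=0.6729; Δt_x=3.8637, Δt_y=1.0353
    y: enter (2,4) at t=0.6729
    y: enter (2,3) at t=1.7082
    y: enter (2,2) at t=2.7435
    x: enter (1,2) at t=3.0137
    y: enter (1,1) at t=3.7788
    y: enter (1,0) at t=4.8140 ← occupied
  → r_2 = 4.8140
beam 3: φ=0°, α=300°
  dir = (cos 300°, sin 300°) = (0.5000, -0.8660); from cell (2,5)
  next x-line at t=0.4400, next y-line at t=0.7506; Δt_x=2.0000, Δt_y=1.1547
    x: enter (3,5) at t=0.4400 ← occupied
  → r_3 = 0.4400
beam 4: φ=45°, α=345°
  dir = (cos 345°, sin 345°) = (0.9659, -0.2588); from cell (2,5)
  next x-line at t=0.2278, next y-line at t=2.5114; Δt_x=1.0353, Δt_y=3.8637
    x: enter (3,5) at t=0.2278 ← occupied
  → r_4 = 0.2278
beam 5: φ=90°, α=30°
  dir = (cos 30°, sin 30°) = (0.8660, 0.5000); from cell (2,5)
  next x-line at t=0.2540, next y-line at t=0.7000; Δt_x=1.1547, Δt_y=2.0000
    x: enter (3,5) at t=0.2540 ← occupied
  → r_5 = 0.2540

ranges = [0.9007, 4.8140, 0.4400, 0.2278, 0.2540]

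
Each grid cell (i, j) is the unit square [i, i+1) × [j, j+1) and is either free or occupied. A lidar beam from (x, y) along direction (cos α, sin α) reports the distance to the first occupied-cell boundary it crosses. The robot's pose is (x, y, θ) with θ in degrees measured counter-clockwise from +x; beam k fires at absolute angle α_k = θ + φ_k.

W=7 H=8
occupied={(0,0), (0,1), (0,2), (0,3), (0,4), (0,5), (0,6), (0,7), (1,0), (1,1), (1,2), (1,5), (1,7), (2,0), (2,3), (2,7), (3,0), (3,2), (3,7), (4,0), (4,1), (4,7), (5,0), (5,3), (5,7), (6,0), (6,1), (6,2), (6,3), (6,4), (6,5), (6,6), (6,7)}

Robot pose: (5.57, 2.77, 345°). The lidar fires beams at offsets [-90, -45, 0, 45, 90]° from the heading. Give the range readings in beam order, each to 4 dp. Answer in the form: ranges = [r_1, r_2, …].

beam 1: φ=-90°, α=255°
  d=(-0.2588,-0.9659)  start (5,2)  tX=2.2023 tY=0.7972  stride 1/|dx|=3.8637 1/|dy|=1.0353
    cross y-line → (5,1), t=0.7972
    cross y-line → (5,0), t=1.8324 (wall)
  → r_1 = 1.8324
beam 2: φ=-45°, α=300°
  d=(0.5000,-0.8660)  start (5,2)  tX=0.8600 tY=0.8891  stride 1/|dx|=2.0000 1/|dy|=1.1547
    cross x-line → (6,2), t=0.8600 (wall)
  → r_2 = 0.8600
beam 3: φ=0°, α=345°
  d=(0.9659,-0.2588)  start (5,2)  tX=0.4452 tY=2.9751  stride 1/|dx|=1.0353 1/|dy|=3.8637
    cross x-line → (6,2), t=0.4452 (wall)
  → r_3 = 0.4452
beam 4: φ=45°, α=30°
  d=(0.8660,0.5000)  start (5,2)  tX=0.4965 tY=0.4600  stride 1/|dx|=1.1547 1/|dy|=2.0000
    cross y-line → (5,3), t=0.4600 (wall)
  → r_4 = 0.4600
beam 5: φ=90°, α=75°
  d=(0.2588,0.9659)  start (5,2)  tX=1.6614 tY=0.2381  stride 1/|dx|=3.8637 1/|dy|=1.0353
    cross y-line → (5,3), t=0.2381 (wall)
  → r_5 = 0.2381

ranges = [1.8324, 0.8600, 0.4452, 0.4600, 0.2381]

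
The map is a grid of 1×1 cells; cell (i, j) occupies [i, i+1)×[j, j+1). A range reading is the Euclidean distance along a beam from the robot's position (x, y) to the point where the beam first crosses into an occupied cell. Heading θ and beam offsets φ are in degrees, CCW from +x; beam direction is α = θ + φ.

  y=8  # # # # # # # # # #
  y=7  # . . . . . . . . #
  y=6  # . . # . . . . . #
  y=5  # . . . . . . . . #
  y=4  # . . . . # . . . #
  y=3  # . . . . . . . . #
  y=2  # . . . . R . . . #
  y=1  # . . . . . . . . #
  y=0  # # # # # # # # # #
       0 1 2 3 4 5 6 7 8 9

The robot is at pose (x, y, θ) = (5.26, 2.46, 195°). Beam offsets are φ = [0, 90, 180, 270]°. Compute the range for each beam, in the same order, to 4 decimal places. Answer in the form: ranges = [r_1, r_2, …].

beam 1: φ=0°, α=195°
  cosα=-0.9659 sinα=-0.2588 | (5,2) | tMaxX 0.2692 tMaxY 1.7773 | tΔX 1.0353 tΔY 3.8637
    t=0.2692 [x] (4,2)
    t=1.3044 [x] (3,2)
    t=1.7773 [y] (3,1)
    t=2.3397 [x] (2,1)
    t=3.3750 [x] (1,1)
    t=4.4103 [x] (0,1) — stop
  → r_1 = 4.4103
beam 2: φ=90°, α=285°
  cosα=0.2588 sinα=-0.9659 | (5,2) | tMaxX 2.8591 tMaxY 0.4762 | tΔX 3.8637 tΔY 1.0353
    t=0.4762 [y] (5,1)
    t=1.5115 [y] (5,0) — stop
  → r_2 = 1.5115
beam 3: φ=180°, α=15°
  cosα=0.9659 sinα=0.2588 | (5,2) | tMaxX 0.7661 tMaxY 2.0864 | tΔX 1.0353 tΔY 3.8637
    t=0.7661 [x] (6,2)
    t=1.8014 [x] (7,2)
    t=2.0864 [y] (7,3)
    t=2.8367 [x] (8,3)
    t=3.8719 [x] (9,3) — stop
  → r_3 = 3.8719
beam 4: φ=270°, α=105°
  cosα=-0.2588 sinα=0.9659 | (5,2) | tMaxX 1.0046 tMaxY 0.5590 | tΔX 3.8637 tΔY 1.0353
    t=0.5590 [y] (5,3)
    t=1.0046 [x] (4,3)
    t=1.5943 [y] (4,4)
    t=2.6296 [y] (4,5)
    t=3.6649 [y] (4,6)
    t=4.7002 [y] (4,7)
    t=4.8683 [x] (3,7)
    t=5.7354 [y] (3,8) — stop
  → r_4 = 5.7354

ranges = [4.4103, 1.5115, 3.8719, 5.7354]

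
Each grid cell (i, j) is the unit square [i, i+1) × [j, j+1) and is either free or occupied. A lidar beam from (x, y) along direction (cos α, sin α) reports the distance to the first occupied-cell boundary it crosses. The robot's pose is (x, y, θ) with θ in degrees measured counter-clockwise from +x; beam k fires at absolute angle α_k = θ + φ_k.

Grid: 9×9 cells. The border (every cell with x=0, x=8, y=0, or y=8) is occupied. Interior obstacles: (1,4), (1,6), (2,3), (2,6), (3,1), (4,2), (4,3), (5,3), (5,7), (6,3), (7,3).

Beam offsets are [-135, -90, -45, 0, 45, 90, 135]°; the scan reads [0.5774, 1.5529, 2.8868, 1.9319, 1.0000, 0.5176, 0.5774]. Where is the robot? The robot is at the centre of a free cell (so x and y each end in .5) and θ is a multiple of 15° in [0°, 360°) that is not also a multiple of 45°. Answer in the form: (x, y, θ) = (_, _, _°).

(x, y, θ) = (1.5, 1.5, 75°)

Enumerate (i+0.5, j+0.5, θ) over the 38 free cells and 16 admissible headings. For each, cast all 7 beams and compare to the given ranges.
  (4.5, 6.5, 120°): beam 1 = 3.6235 ≠ 0.5774 ✗
  (3.5, 7.5, 75°): beam 1 = 4.0415 ≠ 0.5774 ✗
  (1.5, 7.5, 150°): beam 1 = 1.9319 ≠ 0.5774 ✗
  …
  (1.5, 1.5, 75°): r_1=0.5774, r_2=1.5529, r_3=2.8868, r_4=1.9319, r_5=1.0000, r_6=0.5176, r_7=0.5774 — all match ✓
Unique over the lattice → pose = (1.5, 1.5, 75°).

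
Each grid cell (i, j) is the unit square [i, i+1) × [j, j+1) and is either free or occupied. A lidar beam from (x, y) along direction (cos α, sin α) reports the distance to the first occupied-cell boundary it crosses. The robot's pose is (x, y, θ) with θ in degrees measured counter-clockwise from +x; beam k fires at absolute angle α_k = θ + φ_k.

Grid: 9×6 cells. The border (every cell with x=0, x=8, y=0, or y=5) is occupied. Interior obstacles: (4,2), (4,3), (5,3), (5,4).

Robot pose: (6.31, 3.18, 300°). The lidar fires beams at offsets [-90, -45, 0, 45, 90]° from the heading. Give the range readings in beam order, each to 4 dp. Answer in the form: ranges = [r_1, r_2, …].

ranges = [0.3580, 2.2569, 2.5172, 1.7496, 1.9514]

beam 1: φ=-90°, α=210°
  d=(-0.8660,-0.5000)  start (6,3)  tX=0.3580 tY=0.3600  stride 1/|dx|=1.1547 1/|dy|=2.0000
    cross x-line → (5,3), t=0.3580 (wall)
  → r_1 = 0.3580
beam 2: φ=-45°, α=255°
  d=(-0.2588,-0.9659)  start (6,3)  tX=1.1977 tY=0.1863  stride 1/|dx|=3.8637 1/|dy|=1.0353
    cross y-line → (6,2), t=0.1863
    cross x-line → (5,2), t=1.1977
    cross y-line → (5,1), t=1.2216
    cross y-line → (5,0), t=2.2569 (wall)
  → r_2 = 2.2569
beam 3: φ=0°, α=300°
  d=(0.5000,-0.8660)  start (6,3)  tX=1.3800 tY=0.2078  stride 1/|dx|=2.0000 1/|dy|=1.1547
    cross y-line → (6,2), t=0.2078
    cross y-line → (6,1), t=1.3625
    cross x-line → (7,1), t=1.3800
    cross y-line → (7,0), t=2.5172 (wall)
  → r_3 = 2.5172
beam 4: φ=45°, α=345°
  d=(0.9659,-0.2588)  start (6,3)  tX=0.7143 tY=0.6955  stride 1/|dx|=1.0353 1/|dy|=3.8637
    cross y-line → (6,2), t=0.6955
    cross x-line → (7,2), t=0.7143
    cross x-line → (8,2), t=1.7496 (wall)
  → r_4 = 1.7496
beam 5: φ=90°, α=30°
  d=(0.8660,0.5000)  start (6,3)  tX=0.7967 tY=1.6400  stride 1/|dx|=1.1547 1/|dy|=2.0000
    cross x-line → (7,3), t=0.7967
    cross y-line → (7,4), t=1.6400
    cross x-line → (8,4), t=1.9514 (wall)
  → r_5 = 1.9514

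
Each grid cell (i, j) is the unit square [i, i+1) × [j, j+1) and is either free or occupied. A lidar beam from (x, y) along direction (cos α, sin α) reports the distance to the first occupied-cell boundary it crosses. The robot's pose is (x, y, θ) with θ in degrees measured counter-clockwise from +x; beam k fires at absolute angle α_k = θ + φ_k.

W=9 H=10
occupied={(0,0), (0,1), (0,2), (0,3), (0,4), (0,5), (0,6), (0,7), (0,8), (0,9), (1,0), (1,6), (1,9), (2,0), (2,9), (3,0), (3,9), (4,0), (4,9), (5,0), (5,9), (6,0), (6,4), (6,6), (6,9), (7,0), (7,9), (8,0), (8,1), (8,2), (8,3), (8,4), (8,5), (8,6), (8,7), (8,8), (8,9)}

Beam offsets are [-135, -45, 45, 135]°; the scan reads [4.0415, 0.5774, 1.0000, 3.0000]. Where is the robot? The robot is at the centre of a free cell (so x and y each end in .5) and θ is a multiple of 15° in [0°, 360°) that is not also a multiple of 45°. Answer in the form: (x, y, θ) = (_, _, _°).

The pose lattice has 53·16 = 848 candidates. Test each by forward raycasting.
  (6.5, 1.5, 210°): beam 1 = 5.7956 ≠ 4.0415 ✗
  (5.5, 6.5, 240°): beam 1 = 2.5882 ≠ 4.0415 ✗
  (1.5, 2.5, 210°): beam 1 = 6.7293 ≠ 4.0415 ✗
  …
  (4.5, 1.5, 285°): r_1=4.0415, r_2=0.5774, r_3=1.0000, r_4=3.0000 — all match ✓
Unique over the lattice → pose = (4.5, 1.5, 285°).

(x, y, θ) = (4.5, 1.5, 285°)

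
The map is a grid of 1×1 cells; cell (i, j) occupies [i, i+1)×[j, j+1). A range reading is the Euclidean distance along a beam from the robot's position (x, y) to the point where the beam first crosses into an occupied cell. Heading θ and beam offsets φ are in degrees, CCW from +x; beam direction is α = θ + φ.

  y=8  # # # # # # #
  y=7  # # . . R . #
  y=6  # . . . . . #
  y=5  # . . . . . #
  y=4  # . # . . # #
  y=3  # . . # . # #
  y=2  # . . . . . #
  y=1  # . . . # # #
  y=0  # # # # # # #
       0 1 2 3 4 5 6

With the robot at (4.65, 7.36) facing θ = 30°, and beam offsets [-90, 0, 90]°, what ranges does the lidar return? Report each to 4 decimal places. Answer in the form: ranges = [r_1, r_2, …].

ranges = [2.7000, 1.2800, 0.7390]

beam 1: φ=-90°, α=300°
  d=(0.5000,-0.8660)  start (4,7)  tX=0.7000 tY=0.4157  stride 1/|dx|=2.0000 1/|dy|=1.1547
    cross y-line → (4,6), t=0.4157
    cross x-line → (5,6), t=0.7000
    cross y-line → (5,5), t=1.5704
    cross x-line → (6,5), t=2.7000 (wall)
  → r_1 = 2.7000
beam 2: φ=0°, α=30°
  d=(0.8660,0.5000)  start (4,7)  tX=0.4041 tY=1.2800  stride 1/|dx|=1.1547 1/|dy|=2.0000
    cross x-line → (5,7), t=0.4041
    cross y-line → (5,8), t=1.2800 (wall)
  → r_2 = 1.2800
beam 3: φ=90°, α=120°
  d=(-0.5000,0.8660)  start (4,7)  tX=1.3000 tY=0.7390  stride 1/|dx|=2.0000 1/|dy|=1.1547
    cross y-line → (4,8), t=0.7390 (wall)
  → r_3 = 0.7390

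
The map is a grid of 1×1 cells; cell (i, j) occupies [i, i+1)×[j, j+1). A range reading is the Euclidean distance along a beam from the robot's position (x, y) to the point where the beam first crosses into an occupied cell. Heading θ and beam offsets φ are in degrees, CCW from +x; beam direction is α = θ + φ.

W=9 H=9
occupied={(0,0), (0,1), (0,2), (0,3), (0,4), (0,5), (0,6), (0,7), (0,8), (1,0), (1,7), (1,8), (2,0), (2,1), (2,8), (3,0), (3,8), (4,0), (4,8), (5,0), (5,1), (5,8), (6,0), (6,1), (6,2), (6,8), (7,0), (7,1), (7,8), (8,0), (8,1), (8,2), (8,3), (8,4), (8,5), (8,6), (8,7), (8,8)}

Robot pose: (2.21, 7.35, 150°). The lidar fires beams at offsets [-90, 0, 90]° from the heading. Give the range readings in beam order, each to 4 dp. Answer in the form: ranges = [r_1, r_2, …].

ranges = [0.7506, 0.2425, 2.4200]

beam 1: φ=-90°, α=60°
  cosα=0.5000 sinα=0.8660 | (2,7) | tMaxX 1.5800 tMaxY 0.7506 | tΔX 2.0000 tΔY 1.1547
    t=0.7506 [y] (2,8) — stop
  → r_1 = 0.7506
beam 2: φ=0°, α=150°
  cosα=-0.8660 sinα=0.5000 | (2,7) | tMaxX 0.2425 tMaxY 1.3000 | tΔX 1.1547 tΔY 2.0000
    t=0.2425 [x] (1,7) — stop
  → r_2 = 0.2425
beam 3: φ=90°, α=240°
  cosα=-0.5000 sinα=-0.8660 | (2,7) | tMaxX 0.4200 tMaxY 0.4041 | tΔX 2.0000 tΔY 1.1547
    t=0.4041 [y] (2,6)
    t=0.4200 [x] (1,6)
    t=1.5588 [y] (1,5)
    t=2.4200 [x] (0,5) — stop
  → r_3 = 2.4200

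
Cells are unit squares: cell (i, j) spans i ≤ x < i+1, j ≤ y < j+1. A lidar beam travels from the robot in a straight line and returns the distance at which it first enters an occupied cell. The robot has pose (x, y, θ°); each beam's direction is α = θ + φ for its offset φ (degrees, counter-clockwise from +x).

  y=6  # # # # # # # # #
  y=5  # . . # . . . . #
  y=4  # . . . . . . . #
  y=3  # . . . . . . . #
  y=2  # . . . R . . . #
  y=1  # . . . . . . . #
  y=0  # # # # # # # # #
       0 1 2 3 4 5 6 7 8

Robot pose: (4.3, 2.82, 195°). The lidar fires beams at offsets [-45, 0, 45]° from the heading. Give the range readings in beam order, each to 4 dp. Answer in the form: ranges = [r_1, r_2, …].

ranges = [3.8105, 3.4164, 2.1016]

beam 1: φ=-45°, α=150°
  cosα=-0.8660 sinα=0.5000 | (4,2) | tMaxX 0.3464 tMaxY 0.3600 | tΔX 1.1547 tΔY 2.0000
    t=0.3464 [x] (3,2)
    t=0.3600 [y] (3,3)
    t=1.5011 [x] (2,3)
    t=2.3600 [y] (2,4)
    t=2.6558 [x] (1,4)
    t=3.8105 [x] (0,4) — stop
  → r_1 = 3.8105
beam 2: φ=0°, α=195°
  cosα=-0.9659 sinα=-0.2588 | (4,2) | tMaxX 0.3106 tMaxY 3.1682 | tΔX 1.0353 tΔY 3.8637
    t=0.3106 [x] (3,2)
    t=1.3459 [x] (2,2)
    t=2.3811 [x] (1,2)
    t=3.1682 [y] (1,1)
    t=3.4164 [x] (0,1) — stop
  → r_2 = 3.4164
beam 3: φ=45°, α=240°
  cosα=-0.5000 sinα=-0.8660 | (4,2) | tMaxX 0.6000 tMaxY 0.9469 | tΔX 2.0000 tΔY 1.1547
    t=0.6000 [x] (3,2)
    t=0.9469 [y] (3,1)
    t=2.1016 [y] (3,0) — stop
  → r_3 = 2.1016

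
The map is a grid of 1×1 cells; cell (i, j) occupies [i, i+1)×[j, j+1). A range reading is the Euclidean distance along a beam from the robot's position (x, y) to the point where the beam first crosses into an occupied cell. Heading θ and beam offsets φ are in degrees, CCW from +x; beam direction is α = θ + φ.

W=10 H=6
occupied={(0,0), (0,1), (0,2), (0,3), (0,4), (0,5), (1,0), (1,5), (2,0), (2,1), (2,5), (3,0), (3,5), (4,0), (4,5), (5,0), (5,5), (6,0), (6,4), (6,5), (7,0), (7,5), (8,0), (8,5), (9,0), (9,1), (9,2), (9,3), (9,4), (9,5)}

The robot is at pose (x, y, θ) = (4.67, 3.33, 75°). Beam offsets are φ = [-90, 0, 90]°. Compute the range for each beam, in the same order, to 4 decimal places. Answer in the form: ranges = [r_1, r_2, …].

beam 1: φ=-90°, α=345°
  direction (0.9659, -0.2588); cell (4,3); t to first gridline: x 0.3416, y 1.2750 (then +1.0353 / +3.8637)
    (5,3) via x @ 0.3416
    (5,2) via y @ 1.2750
    (6,2) via x @ 1.3769
    (7,2) via x @ 2.4122
    (8,2) via x @ 3.4475
    (9,2) via x @ 4.4827  # hit
  → r_1 = 4.4827
beam 2: φ=0°, α=75°
  direction (0.2588, 0.9659); cell (4,3); t to first gridline: x 1.2750, y 0.6936 (then +3.8637 / +1.0353)
    (4,4) via y @ 0.6936
    (5,4) via x @ 1.2750
    (5,5) via y @ 1.7289  # hit
  → r_2 = 1.7289
beam 3: φ=90°, α=165°
  direction (-0.9659, 0.2588); cell (4,3); t to first gridline: x 0.6936, y 2.5887 (then +1.0353 / +3.8637)
    (3,3) via x @ 0.6936
    (2,3) via x @ 1.7289
    (2,4) via y @ 2.5887
    (1,4) via x @ 2.7642
    (0,4) via x @ 3.7995  # hit
  → r_3 = 3.7995

ranges = [4.4827, 1.7289, 3.7995]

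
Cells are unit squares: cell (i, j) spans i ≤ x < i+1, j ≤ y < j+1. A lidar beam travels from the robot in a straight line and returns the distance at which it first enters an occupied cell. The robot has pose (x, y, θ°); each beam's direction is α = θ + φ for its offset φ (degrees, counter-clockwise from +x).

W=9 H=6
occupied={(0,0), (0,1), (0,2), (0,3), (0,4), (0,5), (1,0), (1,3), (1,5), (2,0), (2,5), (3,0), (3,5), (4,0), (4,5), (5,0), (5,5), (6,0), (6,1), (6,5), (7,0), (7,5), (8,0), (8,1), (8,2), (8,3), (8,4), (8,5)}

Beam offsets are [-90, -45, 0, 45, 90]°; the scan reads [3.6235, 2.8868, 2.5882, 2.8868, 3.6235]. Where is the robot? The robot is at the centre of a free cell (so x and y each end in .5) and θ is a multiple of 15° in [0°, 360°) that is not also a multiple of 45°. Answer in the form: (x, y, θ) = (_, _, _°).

Candidates: 26 free-cell centres × 16 headings = 416 poses. Raycast each; keep the one whose scan matches to 4 dp.
  (3.5, 1.5, 195°): beam 3 = 1.9319 ≠ 2.5882 ✗
  (6.5, 3.5, 120°): beam 1 = 1.7321 ≠ 3.6235 ✗
  (7.5, 1.5, 330°): beam 1 = 0.5774 ≠ 3.6235 ✗
  (6.5, 2.5, 300°): beam 1 = 3.0000 ≠ 3.6235 ✗
  …
  (4.5, 2.5, 105°): r_1=3.6235, r_2=2.8868, r_3=2.5882, r_4=2.8868, r_5=3.6235 — all match ✓
Unique over the lattice → pose = (4.5, 2.5, 105°).

(x, y, θ) = (4.5, 2.5, 105°)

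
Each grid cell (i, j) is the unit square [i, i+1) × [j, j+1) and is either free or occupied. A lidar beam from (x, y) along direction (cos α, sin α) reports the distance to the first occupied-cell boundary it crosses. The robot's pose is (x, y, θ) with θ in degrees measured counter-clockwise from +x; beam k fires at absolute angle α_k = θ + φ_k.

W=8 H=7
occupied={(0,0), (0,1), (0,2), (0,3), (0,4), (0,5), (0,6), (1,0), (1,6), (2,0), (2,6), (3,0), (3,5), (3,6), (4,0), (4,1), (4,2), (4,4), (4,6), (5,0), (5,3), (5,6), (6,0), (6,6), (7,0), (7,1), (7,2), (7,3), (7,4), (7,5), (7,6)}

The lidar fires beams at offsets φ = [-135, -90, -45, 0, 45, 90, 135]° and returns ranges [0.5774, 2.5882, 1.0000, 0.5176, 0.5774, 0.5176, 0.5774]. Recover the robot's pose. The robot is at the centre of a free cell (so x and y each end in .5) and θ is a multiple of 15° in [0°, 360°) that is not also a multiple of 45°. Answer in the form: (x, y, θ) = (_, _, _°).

(x, y, θ) = (4.5, 5.5, 75°)

Enumerate (i+0.5, j+0.5, θ) over the 25 free cells and 16 admissible headings. For each, cast all 7 beams and compare to the given ranges.
  (3.5, 3.5, 165°): beam 1 = 1.0000 ≠ 0.5774 ✗
  (3.5, 2.5, 210°): beam 1 = 1.9319 ≠ 0.5774 ✗
  (3.5, 4.5, 75°): beam 1 = 1.7321 ≠ 0.5774 ✗
  …
  (4.5, 5.5, 75°): r_1=0.5774, r_2=2.5882, r_3=1.0000, r_4=0.5176, r_5=0.5774, r_6=0.5176, r_7=0.5774 — all match ✓
Only this pose fits every beam.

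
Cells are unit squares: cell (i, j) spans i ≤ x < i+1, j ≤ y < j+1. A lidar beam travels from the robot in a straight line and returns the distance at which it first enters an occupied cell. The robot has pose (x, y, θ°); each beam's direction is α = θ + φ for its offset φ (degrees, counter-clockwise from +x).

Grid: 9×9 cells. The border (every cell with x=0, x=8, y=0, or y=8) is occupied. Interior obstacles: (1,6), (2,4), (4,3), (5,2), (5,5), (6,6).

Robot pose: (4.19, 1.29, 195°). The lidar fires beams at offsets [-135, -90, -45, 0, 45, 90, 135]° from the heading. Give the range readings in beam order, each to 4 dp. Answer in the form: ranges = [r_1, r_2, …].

beam 1: φ=-135°, α=60°
  direction (0.5000, 0.8660); cell (4,1); t to first gridline: x 1.6200, y 0.8198 (then +2.0000 / +1.1547)
    (4,2) via y @ 0.8198
    (5,2) via x @ 1.6200  # hit
  → r_1 = 1.6200
beam 2: φ=-90°, α=105°
  direction (-0.2588, 0.9659); cell (4,1); t to first gridline: x 0.7341, y 0.7350 (then +3.8637 / +1.0353)
    (3,1) via x @ 0.7341
    (3,2) via y @ 0.7350
    (3,3) via y @ 1.7703
    (3,4) via y @ 2.8056
    (3,5) via y @ 3.8409
    (2,5) via x @ 4.5978
    (2,6) via y @ 4.8762
    (2,7) via y @ 5.9114
    (2,8) via y @ 6.9467  # hit
  → r_2 = 6.9467
beam 3: φ=-45°, α=150°
  direction (-0.8660, 0.5000); cell (4,1); t to first gridline: x 0.2194, y 1.4200 (then +1.1547 / +2.0000)
    (3,1) via x @ 0.2194
    (2,1) via x @ 1.3741
    (2,2) via y @ 1.4200
    (1,2) via x @ 2.5288
    (1,3) via y @ 3.4200
    (0,3) via x @ 3.6835  # hit
  → r_3 = 3.6835
beam 4: φ=0°, α=195°
  direction (-0.9659, -0.2588); cell (4,1); t to first gridline: x 0.1967, y 1.1205 (then +1.0353 / +3.8637)
    (3,1) via x @ 0.1967
    (3,0) via y @ 1.1205  # hit
  → r_4 = 1.1205
beam 5: φ=45°, α=240°
  direction (-0.5000, -0.8660); cell (4,1); t to first gridline: x 0.3800, y 0.3349 (then +2.0000 / +1.1547)
    (4,0) via y @ 0.3349  # hit
  → r_5 = 0.3349
beam 6: φ=90°, α=285°
  direction (0.2588, -0.9659); cell (4,1); t to first gridline: x 3.1296, y 0.3002 (then +3.8637 / +1.0353)
    (4,0) via y @ 0.3002  # hit
  → r_6 = 0.3002
beam 7: φ=135°, α=330°
  direction (0.8660, -0.5000); cell (4,1); t to first gridline: x 0.9353, y 0.5800 (then +1.1547 / +2.0000)
    (4,0) via y @ 0.5800  # hit
  → r_7 = 0.5800

ranges = [1.6200, 6.9467, 3.6835, 1.1205, 0.3349, 0.3002, 0.5800]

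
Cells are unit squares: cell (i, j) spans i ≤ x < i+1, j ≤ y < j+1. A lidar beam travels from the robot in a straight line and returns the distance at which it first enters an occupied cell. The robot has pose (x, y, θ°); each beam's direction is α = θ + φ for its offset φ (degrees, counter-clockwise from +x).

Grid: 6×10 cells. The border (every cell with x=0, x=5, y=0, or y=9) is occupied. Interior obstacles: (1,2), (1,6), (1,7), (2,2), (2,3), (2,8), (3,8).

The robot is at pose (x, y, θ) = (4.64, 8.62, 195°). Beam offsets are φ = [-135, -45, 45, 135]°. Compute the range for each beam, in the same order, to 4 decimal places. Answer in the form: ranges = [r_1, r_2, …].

ranges = [0.4388, 0.7390, 6.4894, 0.4157]

beam 1: φ=-135°, α=60°
  direction (0.5000, 0.8660); cell (4,8); t to first gridline: x 0.7200, y 0.4388 (then +2.0000 / +1.1547)
    (4,9) via y @ 0.4388  # hit
  → r_1 = 0.4388
beam 2: φ=-45°, α=150°
  direction (-0.8660, 0.5000); cell (4,8); t to first gridline: x 0.7390, y 0.7600 (then +1.1547 / +2.0000)
    (3,8) via x @ 0.7390  # hit
  → r_2 = 0.7390
beam 3: φ=45°, α=240°
  direction (-0.5000, -0.8660); cell (4,8); t to first gridline: x 1.2800, y 0.7159 (then +2.0000 / +1.1547)
    (4,7) via y @ 0.7159
    (3,7) via x @ 1.2800
    (3,6) via y @ 1.8706
    (3,5) via y @ 3.0253
    (2,5) via x @ 3.2800
    (2,4) via y @ 4.1800
    (1,4) via x @ 5.2800
    (1,3) via y @ 5.3347
    (1,2) via y @ 6.4894  # hit
  → r_3 = 6.4894
beam 4: φ=135°, α=330°
  direction (0.8660, -0.5000); cell (4,8); t to first gridline: x 0.4157, y 1.2400 (then +1.1547 / +2.0000)
    (5,8) via x @ 0.4157  # hit
  → r_4 = 0.4157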